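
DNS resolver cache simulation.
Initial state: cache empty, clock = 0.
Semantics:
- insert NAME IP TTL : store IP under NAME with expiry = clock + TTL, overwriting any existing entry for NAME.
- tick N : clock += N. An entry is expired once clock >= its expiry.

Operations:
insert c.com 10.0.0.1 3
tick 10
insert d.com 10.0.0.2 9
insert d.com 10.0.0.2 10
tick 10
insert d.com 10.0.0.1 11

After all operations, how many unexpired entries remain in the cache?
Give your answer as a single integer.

Answer: 1

Derivation:
Op 1: insert c.com -> 10.0.0.1 (expiry=0+3=3). clock=0
Op 2: tick 10 -> clock=10. purged={c.com}
Op 3: insert d.com -> 10.0.0.2 (expiry=10+9=19). clock=10
Op 4: insert d.com -> 10.0.0.2 (expiry=10+10=20). clock=10
Op 5: tick 10 -> clock=20. purged={d.com}
Op 6: insert d.com -> 10.0.0.1 (expiry=20+11=31). clock=20
Final cache (unexpired): {d.com} -> size=1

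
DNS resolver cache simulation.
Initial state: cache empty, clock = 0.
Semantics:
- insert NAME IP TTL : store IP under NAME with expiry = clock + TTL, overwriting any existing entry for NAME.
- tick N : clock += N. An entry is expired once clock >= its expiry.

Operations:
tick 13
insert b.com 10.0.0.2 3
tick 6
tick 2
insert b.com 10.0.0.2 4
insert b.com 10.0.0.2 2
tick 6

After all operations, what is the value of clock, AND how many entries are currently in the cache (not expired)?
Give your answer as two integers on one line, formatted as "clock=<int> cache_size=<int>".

Answer: clock=27 cache_size=0

Derivation:
Op 1: tick 13 -> clock=13.
Op 2: insert b.com -> 10.0.0.2 (expiry=13+3=16). clock=13
Op 3: tick 6 -> clock=19. purged={b.com}
Op 4: tick 2 -> clock=21.
Op 5: insert b.com -> 10.0.0.2 (expiry=21+4=25). clock=21
Op 6: insert b.com -> 10.0.0.2 (expiry=21+2=23). clock=21
Op 7: tick 6 -> clock=27. purged={b.com}
Final clock = 27
Final cache (unexpired): {} -> size=0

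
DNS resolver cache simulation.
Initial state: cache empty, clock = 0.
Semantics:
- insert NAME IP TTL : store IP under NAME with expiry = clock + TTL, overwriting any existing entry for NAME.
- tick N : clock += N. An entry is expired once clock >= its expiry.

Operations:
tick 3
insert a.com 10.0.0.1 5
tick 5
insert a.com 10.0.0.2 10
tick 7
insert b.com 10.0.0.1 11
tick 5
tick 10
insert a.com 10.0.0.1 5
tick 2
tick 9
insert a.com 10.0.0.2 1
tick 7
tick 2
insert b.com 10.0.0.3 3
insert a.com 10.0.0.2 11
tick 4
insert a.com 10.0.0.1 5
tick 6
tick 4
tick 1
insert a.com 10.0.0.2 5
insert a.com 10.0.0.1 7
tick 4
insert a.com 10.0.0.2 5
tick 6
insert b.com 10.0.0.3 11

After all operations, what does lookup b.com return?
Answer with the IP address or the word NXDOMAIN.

Answer: 10.0.0.3

Derivation:
Op 1: tick 3 -> clock=3.
Op 2: insert a.com -> 10.0.0.1 (expiry=3+5=8). clock=3
Op 3: tick 5 -> clock=8. purged={a.com}
Op 4: insert a.com -> 10.0.0.2 (expiry=8+10=18). clock=8
Op 5: tick 7 -> clock=15.
Op 6: insert b.com -> 10.0.0.1 (expiry=15+11=26). clock=15
Op 7: tick 5 -> clock=20. purged={a.com}
Op 8: tick 10 -> clock=30. purged={b.com}
Op 9: insert a.com -> 10.0.0.1 (expiry=30+5=35). clock=30
Op 10: tick 2 -> clock=32.
Op 11: tick 9 -> clock=41. purged={a.com}
Op 12: insert a.com -> 10.0.0.2 (expiry=41+1=42). clock=41
Op 13: tick 7 -> clock=48. purged={a.com}
Op 14: tick 2 -> clock=50.
Op 15: insert b.com -> 10.0.0.3 (expiry=50+3=53). clock=50
Op 16: insert a.com -> 10.0.0.2 (expiry=50+11=61). clock=50
Op 17: tick 4 -> clock=54. purged={b.com}
Op 18: insert a.com -> 10.0.0.1 (expiry=54+5=59). clock=54
Op 19: tick 6 -> clock=60. purged={a.com}
Op 20: tick 4 -> clock=64.
Op 21: tick 1 -> clock=65.
Op 22: insert a.com -> 10.0.0.2 (expiry=65+5=70). clock=65
Op 23: insert a.com -> 10.0.0.1 (expiry=65+7=72). clock=65
Op 24: tick 4 -> clock=69.
Op 25: insert a.com -> 10.0.0.2 (expiry=69+5=74). clock=69
Op 26: tick 6 -> clock=75. purged={a.com}
Op 27: insert b.com -> 10.0.0.3 (expiry=75+11=86). clock=75
lookup b.com: present, ip=10.0.0.3 expiry=86 > clock=75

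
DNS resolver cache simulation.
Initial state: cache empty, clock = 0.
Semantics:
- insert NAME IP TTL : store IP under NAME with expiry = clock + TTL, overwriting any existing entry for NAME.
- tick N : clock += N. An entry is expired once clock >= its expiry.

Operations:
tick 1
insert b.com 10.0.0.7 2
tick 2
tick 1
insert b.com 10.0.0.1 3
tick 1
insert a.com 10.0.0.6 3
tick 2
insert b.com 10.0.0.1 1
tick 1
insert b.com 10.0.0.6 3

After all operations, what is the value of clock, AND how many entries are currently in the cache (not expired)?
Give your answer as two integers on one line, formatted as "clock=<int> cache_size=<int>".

Answer: clock=8 cache_size=1

Derivation:
Op 1: tick 1 -> clock=1.
Op 2: insert b.com -> 10.0.0.7 (expiry=1+2=3). clock=1
Op 3: tick 2 -> clock=3. purged={b.com}
Op 4: tick 1 -> clock=4.
Op 5: insert b.com -> 10.0.0.1 (expiry=4+3=7). clock=4
Op 6: tick 1 -> clock=5.
Op 7: insert a.com -> 10.0.0.6 (expiry=5+3=8). clock=5
Op 8: tick 2 -> clock=7. purged={b.com}
Op 9: insert b.com -> 10.0.0.1 (expiry=7+1=8). clock=7
Op 10: tick 1 -> clock=8. purged={a.com,b.com}
Op 11: insert b.com -> 10.0.0.6 (expiry=8+3=11). clock=8
Final clock = 8
Final cache (unexpired): {b.com} -> size=1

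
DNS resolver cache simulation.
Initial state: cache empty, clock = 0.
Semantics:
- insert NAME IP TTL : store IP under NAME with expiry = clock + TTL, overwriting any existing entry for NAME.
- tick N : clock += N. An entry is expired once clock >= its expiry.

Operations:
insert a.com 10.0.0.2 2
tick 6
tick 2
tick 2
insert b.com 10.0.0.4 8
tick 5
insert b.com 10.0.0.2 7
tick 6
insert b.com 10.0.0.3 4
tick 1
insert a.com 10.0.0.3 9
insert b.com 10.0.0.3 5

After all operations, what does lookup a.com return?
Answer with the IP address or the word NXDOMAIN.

Op 1: insert a.com -> 10.0.0.2 (expiry=0+2=2). clock=0
Op 2: tick 6 -> clock=6. purged={a.com}
Op 3: tick 2 -> clock=8.
Op 4: tick 2 -> clock=10.
Op 5: insert b.com -> 10.0.0.4 (expiry=10+8=18). clock=10
Op 6: tick 5 -> clock=15.
Op 7: insert b.com -> 10.0.0.2 (expiry=15+7=22). clock=15
Op 8: tick 6 -> clock=21.
Op 9: insert b.com -> 10.0.0.3 (expiry=21+4=25). clock=21
Op 10: tick 1 -> clock=22.
Op 11: insert a.com -> 10.0.0.3 (expiry=22+9=31). clock=22
Op 12: insert b.com -> 10.0.0.3 (expiry=22+5=27). clock=22
lookup a.com: present, ip=10.0.0.3 expiry=31 > clock=22

Answer: 10.0.0.3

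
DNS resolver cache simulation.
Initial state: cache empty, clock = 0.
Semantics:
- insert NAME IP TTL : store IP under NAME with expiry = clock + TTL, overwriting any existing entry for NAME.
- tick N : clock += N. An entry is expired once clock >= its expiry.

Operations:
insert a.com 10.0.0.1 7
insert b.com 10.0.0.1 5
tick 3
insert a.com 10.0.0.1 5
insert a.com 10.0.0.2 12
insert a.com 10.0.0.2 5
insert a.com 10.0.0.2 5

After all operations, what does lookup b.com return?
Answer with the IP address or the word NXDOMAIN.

Op 1: insert a.com -> 10.0.0.1 (expiry=0+7=7). clock=0
Op 2: insert b.com -> 10.0.0.1 (expiry=0+5=5). clock=0
Op 3: tick 3 -> clock=3.
Op 4: insert a.com -> 10.0.0.1 (expiry=3+5=8). clock=3
Op 5: insert a.com -> 10.0.0.2 (expiry=3+12=15). clock=3
Op 6: insert a.com -> 10.0.0.2 (expiry=3+5=8). clock=3
Op 7: insert a.com -> 10.0.0.2 (expiry=3+5=8). clock=3
lookup b.com: present, ip=10.0.0.1 expiry=5 > clock=3

Answer: 10.0.0.1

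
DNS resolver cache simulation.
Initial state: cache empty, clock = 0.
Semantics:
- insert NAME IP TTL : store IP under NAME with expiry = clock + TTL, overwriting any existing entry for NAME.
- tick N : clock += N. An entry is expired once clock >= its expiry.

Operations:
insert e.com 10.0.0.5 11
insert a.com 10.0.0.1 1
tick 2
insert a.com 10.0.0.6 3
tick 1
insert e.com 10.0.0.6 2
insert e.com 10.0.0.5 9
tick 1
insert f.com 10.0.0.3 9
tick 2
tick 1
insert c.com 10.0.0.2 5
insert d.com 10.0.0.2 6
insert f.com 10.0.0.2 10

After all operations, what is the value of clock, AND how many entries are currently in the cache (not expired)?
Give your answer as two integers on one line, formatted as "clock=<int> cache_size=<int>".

Answer: clock=7 cache_size=4

Derivation:
Op 1: insert e.com -> 10.0.0.5 (expiry=0+11=11). clock=0
Op 2: insert a.com -> 10.0.0.1 (expiry=0+1=1). clock=0
Op 3: tick 2 -> clock=2. purged={a.com}
Op 4: insert a.com -> 10.0.0.6 (expiry=2+3=5). clock=2
Op 5: tick 1 -> clock=3.
Op 6: insert e.com -> 10.0.0.6 (expiry=3+2=5). clock=3
Op 7: insert e.com -> 10.0.0.5 (expiry=3+9=12). clock=3
Op 8: tick 1 -> clock=4.
Op 9: insert f.com -> 10.0.0.3 (expiry=4+9=13). clock=4
Op 10: tick 2 -> clock=6. purged={a.com}
Op 11: tick 1 -> clock=7.
Op 12: insert c.com -> 10.0.0.2 (expiry=7+5=12). clock=7
Op 13: insert d.com -> 10.0.0.2 (expiry=7+6=13). clock=7
Op 14: insert f.com -> 10.0.0.2 (expiry=7+10=17). clock=7
Final clock = 7
Final cache (unexpired): {c.com,d.com,e.com,f.com} -> size=4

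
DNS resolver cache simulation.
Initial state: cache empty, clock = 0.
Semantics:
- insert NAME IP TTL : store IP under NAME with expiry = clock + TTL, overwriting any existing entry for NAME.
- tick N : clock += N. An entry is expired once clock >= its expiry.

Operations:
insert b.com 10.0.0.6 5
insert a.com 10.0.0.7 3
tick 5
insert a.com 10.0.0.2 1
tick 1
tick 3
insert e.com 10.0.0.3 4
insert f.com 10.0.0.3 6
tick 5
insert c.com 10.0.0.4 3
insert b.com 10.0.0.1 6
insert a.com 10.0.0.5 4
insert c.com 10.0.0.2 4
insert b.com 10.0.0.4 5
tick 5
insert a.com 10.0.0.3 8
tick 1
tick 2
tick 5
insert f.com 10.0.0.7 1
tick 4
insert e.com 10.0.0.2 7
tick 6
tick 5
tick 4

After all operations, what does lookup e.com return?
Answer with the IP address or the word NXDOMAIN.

Op 1: insert b.com -> 10.0.0.6 (expiry=0+5=5). clock=0
Op 2: insert a.com -> 10.0.0.7 (expiry=0+3=3). clock=0
Op 3: tick 5 -> clock=5. purged={a.com,b.com}
Op 4: insert a.com -> 10.0.0.2 (expiry=5+1=6). clock=5
Op 5: tick 1 -> clock=6. purged={a.com}
Op 6: tick 3 -> clock=9.
Op 7: insert e.com -> 10.0.0.3 (expiry=9+4=13). clock=9
Op 8: insert f.com -> 10.0.0.3 (expiry=9+6=15). clock=9
Op 9: tick 5 -> clock=14. purged={e.com}
Op 10: insert c.com -> 10.0.0.4 (expiry=14+3=17). clock=14
Op 11: insert b.com -> 10.0.0.1 (expiry=14+6=20). clock=14
Op 12: insert a.com -> 10.0.0.5 (expiry=14+4=18). clock=14
Op 13: insert c.com -> 10.0.0.2 (expiry=14+4=18). clock=14
Op 14: insert b.com -> 10.0.0.4 (expiry=14+5=19). clock=14
Op 15: tick 5 -> clock=19. purged={a.com,b.com,c.com,f.com}
Op 16: insert a.com -> 10.0.0.3 (expiry=19+8=27). clock=19
Op 17: tick 1 -> clock=20.
Op 18: tick 2 -> clock=22.
Op 19: tick 5 -> clock=27. purged={a.com}
Op 20: insert f.com -> 10.0.0.7 (expiry=27+1=28). clock=27
Op 21: tick 4 -> clock=31. purged={f.com}
Op 22: insert e.com -> 10.0.0.2 (expiry=31+7=38). clock=31
Op 23: tick 6 -> clock=37.
Op 24: tick 5 -> clock=42. purged={e.com}
Op 25: tick 4 -> clock=46.
lookup e.com: not in cache (expired or never inserted)

Answer: NXDOMAIN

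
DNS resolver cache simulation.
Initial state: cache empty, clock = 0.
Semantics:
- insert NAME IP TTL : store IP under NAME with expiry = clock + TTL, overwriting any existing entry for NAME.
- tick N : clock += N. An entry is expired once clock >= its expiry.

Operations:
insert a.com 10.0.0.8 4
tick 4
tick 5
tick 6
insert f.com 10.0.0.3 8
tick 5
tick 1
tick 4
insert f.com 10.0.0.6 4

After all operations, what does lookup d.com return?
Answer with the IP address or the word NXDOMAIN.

Answer: NXDOMAIN

Derivation:
Op 1: insert a.com -> 10.0.0.8 (expiry=0+4=4). clock=0
Op 2: tick 4 -> clock=4. purged={a.com}
Op 3: tick 5 -> clock=9.
Op 4: tick 6 -> clock=15.
Op 5: insert f.com -> 10.0.0.3 (expiry=15+8=23). clock=15
Op 6: tick 5 -> clock=20.
Op 7: tick 1 -> clock=21.
Op 8: tick 4 -> clock=25. purged={f.com}
Op 9: insert f.com -> 10.0.0.6 (expiry=25+4=29). clock=25
lookup d.com: not in cache (expired or never inserted)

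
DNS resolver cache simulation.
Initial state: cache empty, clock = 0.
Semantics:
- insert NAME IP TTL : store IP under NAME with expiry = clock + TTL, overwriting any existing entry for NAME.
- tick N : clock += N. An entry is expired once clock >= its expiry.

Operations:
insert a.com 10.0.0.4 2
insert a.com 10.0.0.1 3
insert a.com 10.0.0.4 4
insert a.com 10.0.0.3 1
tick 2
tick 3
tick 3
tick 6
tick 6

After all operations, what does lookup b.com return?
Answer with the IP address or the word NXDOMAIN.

Answer: NXDOMAIN

Derivation:
Op 1: insert a.com -> 10.0.0.4 (expiry=0+2=2). clock=0
Op 2: insert a.com -> 10.0.0.1 (expiry=0+3=3). clock=0
Op 3: insert a.com -> 10.0.0.4 (expiry=0+4=4). clock=0
Op 4: insert a.com -> 10.0.0.3 (expiry=0+1=1). clock=0
Op 5: tick 2 -> clock=2. purged={a.com}
Op 6: tick 3 -> clock=5.
Op 7: tick 3 -> clock=8.
Op 8: tick 6 -> clock=14.
Op 9: tick 6 -> clock=20.
lookup b.com: not in cache (expired or never inserted)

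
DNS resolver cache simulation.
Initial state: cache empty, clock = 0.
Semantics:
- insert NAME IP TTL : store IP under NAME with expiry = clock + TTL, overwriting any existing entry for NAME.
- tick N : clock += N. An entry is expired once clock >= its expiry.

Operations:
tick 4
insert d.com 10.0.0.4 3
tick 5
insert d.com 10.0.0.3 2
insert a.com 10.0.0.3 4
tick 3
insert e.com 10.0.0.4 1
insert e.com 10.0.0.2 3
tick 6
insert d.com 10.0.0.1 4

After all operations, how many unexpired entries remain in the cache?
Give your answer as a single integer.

Op 1: tick 4 -> clock=4.
Op 2: insert d.com -> 10.0.0.4 (expiry=4+3=7). clock=4
Op 3: tick 5 -> clock=9. purged={d.com}
Op 4: insert d.com -> 10.0.0.3 (expiry=9+2=11). clock=9
Op 5: insert a.com -> 10.0.0.3 (expiry=9+4=13). clock=9
Op 6: tick 3 -> clock=12. purged={d.com}
Op 7: insert e.com -> 10.0.0.4 (expiry=12+1=13). clock=12
Op 8: insert e.com -> 10.0.0.2 (expiry=12+3=15). clock=12
Op 9: tick 6 -> clock=18. purged={a.com,e.com}
Op 10: insert d.com -> 10.0.0.1 (expiry=18+4=22). clock=18
Final cache (unexpired): {d.com} -> size=1

Answer: 1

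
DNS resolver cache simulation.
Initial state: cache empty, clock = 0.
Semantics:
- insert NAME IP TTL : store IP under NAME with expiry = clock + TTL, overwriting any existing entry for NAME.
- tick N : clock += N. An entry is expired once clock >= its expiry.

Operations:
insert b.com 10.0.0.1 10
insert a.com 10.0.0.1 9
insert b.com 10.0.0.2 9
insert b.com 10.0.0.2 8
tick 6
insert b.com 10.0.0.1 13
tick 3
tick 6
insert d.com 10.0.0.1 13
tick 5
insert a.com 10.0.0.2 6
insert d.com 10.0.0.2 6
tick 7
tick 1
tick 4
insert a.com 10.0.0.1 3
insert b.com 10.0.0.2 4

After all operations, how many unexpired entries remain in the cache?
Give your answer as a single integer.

Op 1: insert b.com -> 10.0.0.1 (expiry=0+10=10). clock=0
Op 2: insert a.com -> 10.0.0.1 (expiry=0+9=9). clock=0
Op 3: insert b.com -> 10.0.0.2 (expiry=0+9=9). clock=0
Op 4: insert b.com -> 10.0.0.2 (expiry=0+8=8). clock=0
Op 5: tick 6 -> clock=6.
Op 6: insert b.com -> 10.0.0.1 (expiry=6+13=19). clock=6
Op 7: tick 3 -> clock=9. purged={a.com}
Op 8: tick 6 -> clock=15.
Op 9: insert d.com -> 10.0.0.1 (expiry=15+13=28). clock=15
Op 10: tick 5 -> clock=20. purged={b.com}
Op 11: insert a.com -> 10.0.0.2 (expiry=20+6=26). clock=20
Op 12: insert d.com -> 10.0.0.2 (expiry=20+6=26). clock=20
Op 13: tick 7 -> clock=27. purged={a.com,d.com}
Op 14: tick 1 -> clock=28.
Op 15: tick 4 -> clock=32.
Op 16: insert a.com -> 10.0.0.1 (expiry=32+3=35). clock=32
Op 17: insert b.com -> 10.0.0.2 (expiry=32+4=36). clock=32
Final cache (unexpired): {a.com,b.com} -> size=2

Answer: 2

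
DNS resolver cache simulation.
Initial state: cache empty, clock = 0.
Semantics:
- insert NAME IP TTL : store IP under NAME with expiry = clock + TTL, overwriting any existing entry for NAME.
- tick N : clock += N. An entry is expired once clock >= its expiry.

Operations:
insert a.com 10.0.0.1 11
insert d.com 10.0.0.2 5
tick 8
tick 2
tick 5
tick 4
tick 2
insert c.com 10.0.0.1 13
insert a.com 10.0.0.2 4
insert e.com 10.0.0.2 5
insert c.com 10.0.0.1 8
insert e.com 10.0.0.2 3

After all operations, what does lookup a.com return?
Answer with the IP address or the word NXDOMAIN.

Answer: 10.0.0.2

Derivation:
Op 1: insert a.com -> 10.0.0.1 (expiry=0+11=11). clock=0
Op 2: insert d.com -> 10.0.0.2 (expiry=0+5=5). clock=0
Op 3: tick 8 -> clock=8. purged={d.com}
Op 4: tick 2 -> clock=10.
Op 5: tick 5 -> clock=15. purged={a.com}
Op 6: tick 4 -> clock=19.
Op 7: tick 2 -> clock=21.
Op 8: insert c.com -> 10.0.0.1 (expiry=21+13=34). clock=21
Op 9: insert a.com -> 10.0.0.2 (expiry=21+4=25). clock=21
Op 10: insert e.com -> 10.0.0.2 (expiry=21+5=26). clock=21
Op 11: insert c.com -> 10.0.0.1 (expiry=21+8=29). clock=21
Op 12: insert e.com -> 10.0.0.2 (expiry=21+3=24). clock=21
lookup a.com: present, ip=10.0.0.2 expiry=25 > clock=21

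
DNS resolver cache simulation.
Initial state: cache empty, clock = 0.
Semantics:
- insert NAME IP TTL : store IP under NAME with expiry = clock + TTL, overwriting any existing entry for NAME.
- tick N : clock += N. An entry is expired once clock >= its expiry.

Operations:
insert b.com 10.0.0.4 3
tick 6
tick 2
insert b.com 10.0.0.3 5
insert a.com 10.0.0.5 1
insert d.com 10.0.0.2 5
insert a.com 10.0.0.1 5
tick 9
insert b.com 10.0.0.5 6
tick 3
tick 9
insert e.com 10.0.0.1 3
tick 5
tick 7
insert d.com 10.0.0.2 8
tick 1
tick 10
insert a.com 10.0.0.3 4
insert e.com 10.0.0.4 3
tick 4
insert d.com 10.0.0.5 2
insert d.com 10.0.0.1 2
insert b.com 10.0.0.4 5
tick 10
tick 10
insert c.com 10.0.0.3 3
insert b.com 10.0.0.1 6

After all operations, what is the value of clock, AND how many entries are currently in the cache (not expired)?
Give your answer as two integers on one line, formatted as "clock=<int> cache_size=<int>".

Answer: clock=76 cache_size=2

Derivation:
Op 1: insert b.com -> 10.0.0.4 (expiry=0+3=3). clock=0
Op 2: tick 6 -> clock=6. purged={b.com}
Op 3: tick 2 -> clock=8.
Op 4: insert b.com -> 10.0.0.3 (expiry=8+5=13). clock=8
Op 5: insert a.com -> 10.0.0.5 (expiry=8+1=9). clock=8
Op 6: insert d.com -> 10.0.0.2 (expiry=8+5=13). clock=8
Op 7: insert a.com -> 10.0.0.1 (expiry=8+5=13). clock=8
Op 8: tick 9 -> clock=17. purged={a.com,b.com,d.com}
Op 9: insert b.com -> 10.0.0.5 (expiry=17+6=23). clock=17
Op 10: tick 3 -> clock=20.
Op 11: tick 9 -> clock=29. purged={b.com}
Op 12: insert e.com -> 10.0.0.1 (expiry=29+3=32). clock=29
Op 13: tick 5 -> clock=34. purged={e.com}
Op 14: tick 7 -> clock=41.
Op 15: insert d.com -> 10.0.0.2 (expiry=41+8=49). clock=41
Op 16: tick 1 -> clock=42.
Op 17: tick 10 -> clock=52. purged={d.com}
Op 18: insert a.com -> 10.0.0.3 (expiry=52+4=56). clock=52
Op 19: insert e.com -> 10.0.0.4 (expiry=52+3=55). clock=52
Op 20: tick 4 -> clock=56. purged={a.com,e.com}
Op 21: insert d.com -> 10.0.0.5 (expiry=56+2=58). clock=56
Op 22: insert d.com -> 10.0.0.1 (expiry=56+2=58). clock=56
Op 23: insert b.com -> 10.0.0.4 (expiry=56+5=61). clock=56
Op 24: tick 10 -> clock=66. purged={b.com,d.com}
Op 25: tick 10 -> clock=76.
Op 26: insert c.com -> 10.0.0.3 (expiry=76+3=79). clock=76
Op 27: insert b.com -> 10.0.0.1 (expiry=76+6=82). clock=76
Final clock = 76
Final cache (unexpired): {b.com,c.com} -> size=2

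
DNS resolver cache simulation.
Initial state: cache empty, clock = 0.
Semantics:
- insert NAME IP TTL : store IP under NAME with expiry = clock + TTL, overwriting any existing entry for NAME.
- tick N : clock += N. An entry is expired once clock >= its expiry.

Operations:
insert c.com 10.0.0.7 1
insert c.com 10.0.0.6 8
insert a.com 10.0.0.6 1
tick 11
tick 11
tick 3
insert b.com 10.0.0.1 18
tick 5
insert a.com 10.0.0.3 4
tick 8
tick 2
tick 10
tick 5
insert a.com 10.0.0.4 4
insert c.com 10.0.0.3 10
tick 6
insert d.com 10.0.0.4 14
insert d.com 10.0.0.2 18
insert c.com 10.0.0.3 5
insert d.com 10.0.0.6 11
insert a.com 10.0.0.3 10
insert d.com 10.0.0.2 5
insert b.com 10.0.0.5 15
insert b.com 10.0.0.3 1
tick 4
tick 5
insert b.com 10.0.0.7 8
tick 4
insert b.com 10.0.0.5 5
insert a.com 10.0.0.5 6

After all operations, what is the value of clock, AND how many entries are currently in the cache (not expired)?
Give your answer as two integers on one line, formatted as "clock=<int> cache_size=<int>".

Op 1: insert c.com -> 10.0.0.7 (expiry=0+1=1). clock=0
Op 2: insert c.com -> 10.0.0.6 (expiry=0+8=8). clock=0
Op 3: insert a.com -> 10.0.0.6 (expiry=0+1=1). clock=0
Op 4: tick 11 -> clock=11. purged={a.com,c.com}
Op 5: tick 11 -> clock=22.
Op 6: tick 3 -> clock=25.
Op 7: insert b.com -> 10.0.0.1 (expiry=25+18=43). clock=25
Op 8: tick 5 -> clock=30.
Op 9: insert a.com -> 10.0.0.3 (expiry=30+4=34). clock=30
Op 10: tick 8 -> clock=38. purged={a.com}
Op 11: tick 2 -> clock=40.
Op 12: tick 10 -> clock=50. purged={b.com}
Op 13: tick 5 -> clock=55.
Op 14: insert a.com -> 10.0.0.4 (expiry=55+4=59). clock=55
Op 15: insert c.com -> 10.0.0.3 (expiry=55+10=65). clock=55
Op 16: tick 6 -> clock=61. purged={a.com}
Op 17: insert d.com -> 10.0.0.4 (expiry=61+14=75). clock=61
Op 18: insert d.com -> 10.0.0.2 (expiry=61+18=79). clock=61
Op 19: insert c.com -> 10.0.0.3 (expiry=61+5=66). clock=61
Op 20: insert d.com -> 10.0.0.6 (expiry=61+11=72). clock=61
Op 21: insert a.com -> 10.0.0.3 (expiry=61+10=71). clock=61
Op 22: insert d.com -> 10.0.0.2 (expiry=61+5=66). clock=61
Op 23: insert b.com -> 10.0.0.5 (expiry=61+15=76). clock=61
Op 24: insert b.com -> 10.0.0.3 (expiry=61+1=62). clock=61
Op 25: tick 4 -> clock=65. purged={b.com}
Op 26: tick 5 -> clock=70. purged={c.com,d.com}
Op 27: insert b.com -> 10.0.0.7 (expiry=70+8=78). clock=70
Op 28: tick 4 -> clock=74. purged={a.com}
Op 29: insert b.com -> 10.0.0.5 (expiry=74+5=79). clock=74
Op 30: insert a.com -> 10.0.0.5 (expiry=74+6=80). clock=74
Final clock = 74
Final cache (unexpired): {a.com,b.com} -> size=2

Answer: clock=74 cache_size=2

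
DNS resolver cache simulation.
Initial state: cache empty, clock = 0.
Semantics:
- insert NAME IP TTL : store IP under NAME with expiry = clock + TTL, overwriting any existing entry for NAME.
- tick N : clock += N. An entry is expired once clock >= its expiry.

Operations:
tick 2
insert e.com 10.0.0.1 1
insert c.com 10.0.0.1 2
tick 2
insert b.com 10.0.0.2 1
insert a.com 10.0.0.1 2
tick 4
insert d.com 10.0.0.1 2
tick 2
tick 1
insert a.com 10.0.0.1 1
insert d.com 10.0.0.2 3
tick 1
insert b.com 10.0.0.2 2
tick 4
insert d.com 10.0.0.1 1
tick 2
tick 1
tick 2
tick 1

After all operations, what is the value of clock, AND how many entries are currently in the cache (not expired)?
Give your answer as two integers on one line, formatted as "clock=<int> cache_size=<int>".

Answer: clock=22 cache_size=0

Derivation:
Op 1: tick 2 -> clock=2.
Op 2: insert e.com -> 10.0.0.1 (expiry=2+1=3). clock=2
Op 3: insert c.com -> 10.0.0.1 (expiry=2+2=4). clock=2
Op 4: tick 2 -> clock=4. purged={c.com,e.com}
Op 5: insert b.com -> 10.0.0.2 (expiry=4+1=5). clock=4
Op 6: insert a.com -> 10.0.0.1 (expiry=4+2=6). clock=4
Op 7: tick 4 -> clock=8. purged={a.com,b.com}
Op 8: insert d.com -> 10.0.0.1 (expiry=8+2=10). clock=8
Op 9: tick 2 -> clock=10. purged={d.com}
Op 10: tick 1 -> clock=11.
Op 11: insert a.com -> 10.0.0.1 (expiry=11+1=12). clock=11
Op 12: insert d.com -> 10.0.0.2 (expiry=11+3=14). clock=11
Op 13: tick 1 -> clock=12. purged={a.com}
Op 14: insert b.com -> 10.0.0.2 (expiry=12+2=14). clock=12
Op 15: tick 4 -> clock=16. purged={b.com,d.com}
Op 16: insert d.com -> 10.0.0.1 (expiry=16+1=17). clock=16
Op 17: tick 2 -> clock=18. purged={d.com}
Op 18: tick 1 -> clock=19.
Op 19: tick 2 -> clock=21.
Op 20: tick 1 -> clock=22.
Final clock = 22
Final cache (unexpired): {} -> size=0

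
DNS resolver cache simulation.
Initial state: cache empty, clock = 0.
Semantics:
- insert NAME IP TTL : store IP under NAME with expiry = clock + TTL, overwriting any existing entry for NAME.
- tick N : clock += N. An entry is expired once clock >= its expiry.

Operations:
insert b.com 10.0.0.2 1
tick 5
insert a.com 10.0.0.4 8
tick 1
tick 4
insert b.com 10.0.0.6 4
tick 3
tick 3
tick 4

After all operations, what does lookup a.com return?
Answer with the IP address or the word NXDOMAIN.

Answer: NXDOMAIN

Derivation:
Op 1: insert b.com -> 10.0.0.2 (expiry=0+1=1). clock=0
Op 2: tick 5 -> clock=5. purged={b.com}
Op 3: insert a.com -> 10.0.0.4 (expiry=5+8=13). clock=5
Op 4: tick 1 -> clock=6.
Op 5: tick 4 -> clock=10.
Op 6: insert b.com -> 10.0.0.6 (expiry=10+4=14). clock=10
Op 7: tick 3 -> clock=13. purged={a.com}
Op 8: tick 3 -> clock=16. purged={b.com}
Op 9: tick 4 -> clock=20.
lookup a.com: not in cache (expired or never inserted)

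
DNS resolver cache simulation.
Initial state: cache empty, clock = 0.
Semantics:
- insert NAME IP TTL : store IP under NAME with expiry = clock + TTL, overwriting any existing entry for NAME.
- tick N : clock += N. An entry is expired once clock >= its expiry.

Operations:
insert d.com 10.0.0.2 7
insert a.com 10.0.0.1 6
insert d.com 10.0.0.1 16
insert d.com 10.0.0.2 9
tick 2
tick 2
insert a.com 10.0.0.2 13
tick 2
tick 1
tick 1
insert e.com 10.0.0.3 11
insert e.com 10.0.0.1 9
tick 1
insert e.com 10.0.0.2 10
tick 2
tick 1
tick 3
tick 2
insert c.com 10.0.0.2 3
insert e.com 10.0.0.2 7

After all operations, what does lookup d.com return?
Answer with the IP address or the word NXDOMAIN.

Answer: NXDOMAIN

Derivation:
Op 1: insert d.com -> 10.0.0.2 (expiry=0+7=7). clock=0
Op 2: insert a.com -> 10.0.0.1 (expiry=0+6=6). clock=0
Op 3: insert d.com -> 10.0.0.1 (expiry=0+16=16). clock=0
Op 4: insert d.com -> 10.0.0.2 (expiry=0+9=9). clock=0
Op 5: tick 2 -> clock=2.
Op 6: tick 2 -> clock=4.
Op 7: insert a.com -> 10.0.0.2 (expiry=4+13=17). clock=4
Op 8: tick 2 -> clock=6.
Op 9: tick 1 -> clock=7.
Op 10: tick 1 -> clock=8.
Op 11: insert e.com -> 10.0.0.3 (expiry=8+11=19). clock=8
Op 12: insert e.com -> 10.0.0.1 (expiry=8+9=17). clock=8
Op 13: tick 1 -> clock=9. purged={d.com}
Op 14: insert e.com -> 10.0.0.2 (expiry=9+10=19). clock=9
Op 15: tick 2 -> clock=11.
Op 16: tick 1 -> clock=12.
Op 17: tick 3 -> clock=15.
Op 18: tick 2 -> clock=17. purged={a.com}
Op 19: insert c.com -> 10.0.0.2 (expiry=17+3=20). clock=17
Op 20: insert e.com -> 10.0.0.2 (expiry=17+7=24). clock=17
lookup d.com: not in cache (expired or never inserted)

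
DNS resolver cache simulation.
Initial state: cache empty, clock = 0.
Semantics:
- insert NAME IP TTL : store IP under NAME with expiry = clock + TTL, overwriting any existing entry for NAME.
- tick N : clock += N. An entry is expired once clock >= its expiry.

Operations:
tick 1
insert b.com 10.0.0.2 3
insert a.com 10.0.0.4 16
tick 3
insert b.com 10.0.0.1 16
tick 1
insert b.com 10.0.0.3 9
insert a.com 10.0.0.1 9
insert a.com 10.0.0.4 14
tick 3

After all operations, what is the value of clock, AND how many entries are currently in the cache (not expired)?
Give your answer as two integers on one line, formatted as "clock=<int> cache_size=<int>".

Answer: clock=8 cache_size=2

Derivation:
Op 1: tick 1 -> clock=1.
Op 2: insert b.com -> 10.0.0.2 (expiry=1+3=4). clock=1
Op 3: insert a.com -> 10.0.0.4 (expiry=1+16=17). clock=1
Op 4: tick 3 -> clock=4. purged={b.com}
Op 5: insert b.com -> 10.0.0.1 (expiry=4+16=20). clock=4
Op 6: tick 1 -> clock=5.
Op 7: insert b.com -> 10.0.0.3 (expiry=5+9=14). clock=5
Op 8: insert a.com -> 10.0.0.1 (expiry=5+9=14). clock=5
Op 9: insert a.com -> 10.0.0.4 (expiry=5+14=19). clock=5
Op 10: tick 3 -> clock=8.
Final clock = 8
Final cache (unexpired): {a.com,b.com} -> size=2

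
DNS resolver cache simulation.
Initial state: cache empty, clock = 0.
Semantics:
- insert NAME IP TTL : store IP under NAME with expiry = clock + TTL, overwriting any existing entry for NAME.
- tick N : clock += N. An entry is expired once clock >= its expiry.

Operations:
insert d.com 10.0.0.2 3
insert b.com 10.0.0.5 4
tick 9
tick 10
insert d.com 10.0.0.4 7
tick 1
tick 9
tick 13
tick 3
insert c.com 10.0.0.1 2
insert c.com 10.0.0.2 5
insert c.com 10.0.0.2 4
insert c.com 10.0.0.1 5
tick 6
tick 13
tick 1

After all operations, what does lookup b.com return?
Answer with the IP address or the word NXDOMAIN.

Answer: NXDOMAIN

Derivation:
Op 1: insert d.com -> 10.0.0.2 (expiry=0+3=3). clock=0
Op 2: insert b.com -> 10.0.0.5 (expiry=0+4=4). clock=0
Op 3: tick 9 -> clock=9. purged={b.com,d.com}
Op 4: tick 10 -> clock=19.
Op 5: insert d.com -> 10.0.0.4 (expiry=19+7=26). clock=19
Op 6: tick 1 -> clock=20.
Op 7: tick 9 -> clock=29. purged={d.com}
Op 8: tick 13 -> clock=42.
Op 9: tick 3 -> clock=45.
Op 10: insert c.com -> 10.0.0.1 (expiry=45+2=47). clock=45
Op 11: insert c.com -> 10.0.0.2 (expiry=45+5=50). clock=45
Op 12: insert c.com -> 10.0.0.2 (expiry=45+4=49). clock=45
Op 13: insert c.com -> 10.0.0.1 (expiry=45+5=50). clock=45
Op 14: tick 6 -> clock=51. purged={c.com}
Op 15: tick 13 -> clock=64.
Op 16: tick 1 -> clock=65.
lookup b.com: not in cache (expired or never inserted)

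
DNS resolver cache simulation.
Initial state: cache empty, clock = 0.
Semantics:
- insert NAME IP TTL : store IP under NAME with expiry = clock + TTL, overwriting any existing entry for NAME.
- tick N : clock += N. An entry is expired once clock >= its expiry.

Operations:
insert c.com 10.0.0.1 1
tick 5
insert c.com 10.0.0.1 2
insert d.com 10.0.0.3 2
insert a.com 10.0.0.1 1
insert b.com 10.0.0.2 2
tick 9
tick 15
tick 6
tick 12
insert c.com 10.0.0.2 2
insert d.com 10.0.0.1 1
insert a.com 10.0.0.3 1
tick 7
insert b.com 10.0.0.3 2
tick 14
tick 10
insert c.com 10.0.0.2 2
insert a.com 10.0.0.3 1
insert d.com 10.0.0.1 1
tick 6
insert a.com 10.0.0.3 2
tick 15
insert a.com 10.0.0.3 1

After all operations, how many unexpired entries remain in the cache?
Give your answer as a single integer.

Answer: 1

Derivation:
Op 1: insert c.com -> 10.0.0.1 (expiry=0+1=1). clock=0
Op 2: tick 5 -> clock=5. purged={c.com}
Op 3: insert c.com -> 10.0.0.1 (expiry=5+2=7). clock=5
Op 4: insert d.com -> 10.0.0.3 (expiry=5+2=7). clock=5
Op 5: insert a.com -> 10.0.0.1 (expiry=5+1=6). clock=5
Op 6: insert b.com -> 10.0.0.2 (expiry=5+2=7). clock=5
Op 7: tick 9 -> clock=14. purged={a.com,b.com,c.com,d.com}
Op 8: tick 15 -> clock=29.
Op 9: tick 6 -> clock=35.
Op 10: tick 12 -> clock=47.
Op 11: insert c.com -> 10.0.0.2 (expiry=47+2=49). clock=47
Op 12: insert d.com -> 10.0.0.1 (expiry=47+1=48). clock=47
Op 13: insert a.com -> 10.0.0.3 (expiry=47+1=48). clock=47
Op 14: tick 7 -> clock=54. purged={a.com,c.com,d.com}
Op 15: insert b.com -> 10.0.0.3 (expiry=54+2=56). clock=54
Op 16: tick 14 -> clock=68. purged={b.com}
Op 17: tick 10 -> clock=78.
Op 18: insert c.com -> 10.0.0.2 (expiry=78+2=80). clock=78
Op 19: insert a.com -> 10.0.0.3 (expiry=78+1=79). clock=78
Op 20: insert d.com -> 10.0.0.1 (expiry=78+1=79). clock=78
Op 21: tick 6 -> clock=84. purged={a.com,c.com,d.com}
Op 22: insert a.com -> 10.0.0.3 (expiry=84+2=86). clock=84
Op 23: tick 15 -> clock=99. purged={a.com}
Op 24: insert a.com -> 10.0.0.3 (expiry=99+1=100). clock=99
Final cache (unexpired): {a.com} -> size=1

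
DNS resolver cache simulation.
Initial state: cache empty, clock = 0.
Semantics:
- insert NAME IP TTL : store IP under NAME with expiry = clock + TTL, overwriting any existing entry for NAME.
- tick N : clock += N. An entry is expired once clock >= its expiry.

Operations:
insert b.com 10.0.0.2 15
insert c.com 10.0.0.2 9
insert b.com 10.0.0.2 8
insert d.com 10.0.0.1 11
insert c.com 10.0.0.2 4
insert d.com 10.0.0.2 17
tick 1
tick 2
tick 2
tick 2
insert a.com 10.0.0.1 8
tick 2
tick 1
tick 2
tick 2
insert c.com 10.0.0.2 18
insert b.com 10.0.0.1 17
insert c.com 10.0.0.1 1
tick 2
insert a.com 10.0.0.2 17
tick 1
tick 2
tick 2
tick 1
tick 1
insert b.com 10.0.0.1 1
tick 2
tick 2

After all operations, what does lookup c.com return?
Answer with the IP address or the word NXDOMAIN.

Op 1: insert b.com -> 10.0.0.2 (expiry=0+15=15). clock=0
Op 2: insert c.com -> 10.0.0.2 (expiry=0+9=9). clock=0
Op 3: insert b.com -> 10.0.0.2 (expiry=0+8=8). clock=0
Op 4: insert d.com -> 10.0.0.1 (expiry=0+11=11). clock=0
Op 5: insert c.com -> 10.0.0.2 (expiry=0+4=4). clock=0
Op 6: insert d.com -> 10.0.0.2 (expiry=0+17=17). clock=0
Op 7: tick 1 -> clock=1.
Op 8: tick 2 -> clock=3.
Op 9: tick 2 -> clock=5. purged={c.com}
Op 10: tick 2 -> clock=7.
Op 11: insert a.com -> 10.0.0.1 (expiry=7+8=15). clock=7
Op 12: tick 2 -> clock=9. purged={b.com}
Op 13: tick 1 -> clock=10.
Op 14: tick 2 -> clock=12.
Op 15: tick 2 -> clock=14.
Op 16: insert c.com -> 10.0.0.2 (expiry=14+18=32). clock=14
Op 17: insert b.com -> 10.0.0.1 (expiry=14+17=31). clock=14
Op 18: insert c.com -> 10.0.0.1 (expiry=14+1=15). clock=14
Op 19: tick 2 -> clock=16. purged={a.com,c.com}
Op 20: insert a.com -> 10.0.0.2 (expiry=16+17=33). clock=16
Op 21: tick 1 -> clock=17. purged={d.com}
Op 22: tick 2 -> clock=19.
Op 23: tick 2 -> clock=21.
Op 24: tick 1 -> clock=22.
Op 25: tick 1 -> clock=23.
Op 26: insert b.com -> 10.0.0.1 (expiry=23+1=24). clock=23
Op 27: tick 2 -> clock=25. purged={b.com}
Op 28: tick 2 -> clock=27.
lookup c.com: not in cache (expired or never inserted)

Answer: NXDOMAIN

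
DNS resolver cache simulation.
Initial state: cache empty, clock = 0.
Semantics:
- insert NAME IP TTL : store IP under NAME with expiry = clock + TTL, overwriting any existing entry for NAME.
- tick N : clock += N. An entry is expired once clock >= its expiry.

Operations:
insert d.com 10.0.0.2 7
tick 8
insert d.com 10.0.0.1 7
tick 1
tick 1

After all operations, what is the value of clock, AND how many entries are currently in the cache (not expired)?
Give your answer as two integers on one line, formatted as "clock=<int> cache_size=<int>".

Op 1: insert d.com -> 10.0.0.2 (expiry=0+7=7). clock=0
Op 2: tick 8 -> clock=8. purged={d.com}
Op 3: insert d.com -> 10.0.0.1 (expiry=8+7=15). clock=8
Op 4: tick 1 -> clock=9.
Op 5: tick 1 -> clock=10.
Final clock = 10
Final cache (unexpired): {d.com} -> size=1

Answer: clock=10 cache_size=1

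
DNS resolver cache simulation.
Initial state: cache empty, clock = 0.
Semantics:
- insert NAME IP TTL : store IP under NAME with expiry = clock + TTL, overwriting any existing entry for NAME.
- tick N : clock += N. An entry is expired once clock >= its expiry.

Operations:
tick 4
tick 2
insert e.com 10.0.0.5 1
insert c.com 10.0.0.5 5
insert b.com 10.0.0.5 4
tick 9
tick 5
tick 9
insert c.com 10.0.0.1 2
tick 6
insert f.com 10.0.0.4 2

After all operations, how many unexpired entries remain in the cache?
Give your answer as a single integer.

Answer: 1

Derivation:
Op 1: tick 4 -> clock=4.
Op 2: tick 2 -> clock=6.
Op 3: insert e.com -> 10.0.0.5 (expiry=6+1=7). clock=6
Op 4: insert c.com -> 10.0.0.5 (expiry=6+5=11). clock=6
Op 5: insert b.com -> 10.0.0.5 (expiry=6+4=10). clock=6
Op 6: tick 9 -> clock=15. purged={b.com,c.com,e.com}
Op 7: tick 5 -> clock=20.
Op 8: tick 9 -> clock=29.
Op 9: insert c.com -> 10.0.0.1 (expiry=29+2=31). clock=29
Op 10: tick 6 -> clock=35. purged={c.com}
Op 11: insert f.com -> 10.0.0.4 (expiry=35+2=37). clock=35
Final cache (unexpired): {f.com} -> size=1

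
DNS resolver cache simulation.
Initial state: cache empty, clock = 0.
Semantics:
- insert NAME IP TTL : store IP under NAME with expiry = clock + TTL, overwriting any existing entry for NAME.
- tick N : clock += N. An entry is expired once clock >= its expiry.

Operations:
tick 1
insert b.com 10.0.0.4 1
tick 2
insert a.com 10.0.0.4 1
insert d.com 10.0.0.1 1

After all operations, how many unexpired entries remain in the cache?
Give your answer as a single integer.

Answer: 2

Derivation:
Op 1: tick 1 -> clock=1.
Op 2: insert b.com -> 10.0.0.4 (expiry=1+1=2). clock=1
Op 3: tick 2 -> clock=3. purged={b.com}
Op 4: insert a.com -> 10.0.0.4 (expiry=3+1=4). clock=3
Op 5: insert d.com -> 10.0.0.1 (expiry=3+1=4). clock=3
Final cache (unexpired): {a.com,d.com} -> size=2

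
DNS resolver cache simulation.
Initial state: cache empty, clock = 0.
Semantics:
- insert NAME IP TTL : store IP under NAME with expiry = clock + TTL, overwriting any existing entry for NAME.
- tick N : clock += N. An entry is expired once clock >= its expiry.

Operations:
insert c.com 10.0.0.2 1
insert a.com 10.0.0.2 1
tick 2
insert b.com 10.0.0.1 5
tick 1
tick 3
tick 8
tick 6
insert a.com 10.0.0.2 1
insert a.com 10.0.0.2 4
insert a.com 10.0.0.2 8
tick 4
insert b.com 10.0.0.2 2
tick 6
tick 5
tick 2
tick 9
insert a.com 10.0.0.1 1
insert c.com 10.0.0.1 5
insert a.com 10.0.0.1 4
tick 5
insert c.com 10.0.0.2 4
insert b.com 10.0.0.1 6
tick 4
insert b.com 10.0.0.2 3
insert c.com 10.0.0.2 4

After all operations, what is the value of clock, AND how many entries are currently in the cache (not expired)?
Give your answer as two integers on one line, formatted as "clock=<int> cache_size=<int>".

Answer: clock=55 cache_size=2

Derivation:
Op 1: insert c.com -> 10.0.0.2 (expiry=0+1=1). clock=0
Op 2: insert a.com -> 10.0.0.2 (expiry=0+1=1). clock=0
Op 3: tick 2 -> clock=2. purged={a.com,c.com}
Op 4: insert b.com -> 10.0.0.1 (expiry=2+5=7). clock=2
Op 5: tick 1 -> clock=3.
Op 6: tick 3 -> clock=6.
Op 7: tick 8 -> clock=14. purged={b.com}
Op 8: tick 6 -> clock=20.
Op 9: insert a.com -> 10.0.0.2 (expiry=20+1=21). clock=20
Op 10: insert a.com -> 10.0.0.2 (expiry=20+4=24). clock=20
Op 11: insert a.com -> 10.0.0.2 (expiry=20+8=28). clock=20
Op 12: tick 4 -> clock=24.
Op 13: insert b.com -> 10.0.0.2 (expiry=24+2=26). clock=24
Op 14: tick 6 -> clock=30. purged={a.com,b.com}
Op 15: tick 5 -> clock=35.
Op 16: tick 2 -> clock=37.
Op 17: tick 9 -> clock=46.
Op 18: insert a.com -> 10.0.0.1 (expiry=46+1=47). clock=46
Op 19: insert c.com -> 10.0.0.1 (expiry=46+5=51). clock=46
Op 20: insert a.com -> 10.0.0.1 (expiry=46+4=50). clock=46
Op 21: tick 5 -> clock=51. purged={a.com,c.com}
Op 22: insert c.com -> 10.0.0.2 (expiry=51+4=55). clock=51
Op 23: insert b.com -> 10.0.0.1 (expiry=51+6=57). clock=51
Op 24: tick 4 -> clock=55. purged={c.com}
Op 25: insert b.com -> 10.0.0.2 (expiry=55+3=58). clock=55
Op 26: insert c.com -> 10.0.0.2 (expiry=55+4=59). clock=55
Final clock = 55
Final cache (unexpired): {b.com,c.com} -> size=2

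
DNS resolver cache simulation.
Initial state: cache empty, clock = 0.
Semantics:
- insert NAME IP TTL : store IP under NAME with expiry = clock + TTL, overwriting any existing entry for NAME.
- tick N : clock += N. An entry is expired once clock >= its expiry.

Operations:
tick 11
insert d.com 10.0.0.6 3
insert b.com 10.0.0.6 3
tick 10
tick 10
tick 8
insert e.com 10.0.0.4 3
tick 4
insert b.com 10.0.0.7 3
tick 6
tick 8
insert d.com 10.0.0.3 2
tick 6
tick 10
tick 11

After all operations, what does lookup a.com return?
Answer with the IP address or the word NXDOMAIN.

Answer: NXDOMAIN

Derivation:
Op 1: tick 11 -> clock=11.
Op 2: insert d.com -> 10.0.0.6 (expiry=11+3=14). clock=11
Op 3: insert b.com -> 10.0.0.6 (expiry=11+3=14). clock=11
Op 4: tick 10 -> clock=21. purged={b.com,d.com}
Op 5: tick 10 -> clock=31.
Op 6: tick 8 -> clock=39.
Op 7: insert e.com -> 10.0.0.4 (expiry=39+3=42). clock=39
Op 8: tick 4 -> clock=43. purged={e.com}
Op 9: insert b.com -> 10.0.0.7 (expiry=43+3=46). clock=43
Op 10: tick 6 -> clock=49. purged={b.com}
Op 11: tick 8 -> clock=57.
Op 12: insert d.com -> 10.0.0.3 (expiry=57+2=59). clock=57
Op 13: tick 6 -> clock=63. purged={d.com}
Op 14: tick 10 -> clock=73.
Op 15: tick 11 -> clock=84.
lookup a.com: not in cache (expired or never inserted)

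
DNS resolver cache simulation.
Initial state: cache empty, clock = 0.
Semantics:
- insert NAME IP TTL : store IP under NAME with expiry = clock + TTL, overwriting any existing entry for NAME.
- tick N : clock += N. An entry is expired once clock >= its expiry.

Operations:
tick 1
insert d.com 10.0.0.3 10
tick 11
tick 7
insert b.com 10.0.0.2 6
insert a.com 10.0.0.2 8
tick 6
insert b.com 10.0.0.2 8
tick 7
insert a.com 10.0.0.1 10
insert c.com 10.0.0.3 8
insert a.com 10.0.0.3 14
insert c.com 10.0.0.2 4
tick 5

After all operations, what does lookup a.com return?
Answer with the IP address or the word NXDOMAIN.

Answer: 10.0.0.3

Derivation:
Op 1: tick 1 -> clock=1.
Op 2: insert d.com -> 10.0.0.3 (expiry=1+10=11). clock=1
Op 3: tick 11 -> clock=12. purged={d.com}
Op 4: tick 7 -> clock=19.
Op 5: insert b.com -> 10.0.0.2 (expiry=19+6=25). clock=19
Op 6: insert a.com -> 10.0.0.2 (expiry=19+8=27). clock=19
Op 7: tick 6 -> clock=25. purged={b.com}
Op 8: insert b.com -> 10.0.0.2 (expiry=25+8=33). clock=25
Op 9: tick 7 -> clock=32. purged={a.com}
Op 10: insert a.com -> 10.0.0.1 (expiry=32+10=42). clock=32
Op 11: insert c.com -> 10.0.0.3 (expiry=32+8=40). clock=32
Op 12: insert a.com -> 10.0.0.3 (expiry=32+14=46). clock=32
Op 13: insert c.com -> 10.0.0.2 (expiry=32+4=36). clock=32
Op 14: tick 5 -> clock=37. purged={b.com,c.com}
lookup a.com: present, ip=10.0.0.3 expiry=46 > clock=37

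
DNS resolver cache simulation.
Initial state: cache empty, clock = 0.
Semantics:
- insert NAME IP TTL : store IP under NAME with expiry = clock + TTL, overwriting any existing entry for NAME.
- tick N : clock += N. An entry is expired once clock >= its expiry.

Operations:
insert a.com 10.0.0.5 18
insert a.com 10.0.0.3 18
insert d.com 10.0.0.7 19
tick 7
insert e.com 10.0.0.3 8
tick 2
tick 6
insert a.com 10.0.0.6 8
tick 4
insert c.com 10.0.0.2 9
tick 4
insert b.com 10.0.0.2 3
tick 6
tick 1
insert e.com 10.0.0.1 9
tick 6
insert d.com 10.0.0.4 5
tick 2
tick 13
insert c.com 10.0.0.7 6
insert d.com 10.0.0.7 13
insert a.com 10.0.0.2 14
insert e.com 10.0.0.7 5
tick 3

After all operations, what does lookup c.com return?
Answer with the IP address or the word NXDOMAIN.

Op 1: insert a.com -> 10.0.0.5 (expiry=0+18=18). clock=0
Op 2: insert a.com -> 10.0.0.3 (expiry=0+18=18). clock=0
Op 3: insert d.com -> 10.0.0.7 (expiry=0+19=19). clock=0
Op 4: tick 7 -> clock=7.
Op 5: insert e.com -> 10.0.0.3 (expiry=7+8=15). clock=7
Op 6: tick 2 -> clock=9.
Op 7: tick 6 -> clock=15. purged={e.com}
Op 8: insert a.com -> 10.0.0.6 (expiry=15+8=23). clock=15
Op 9: tick 4 -> clock=19. purged={d.com}
Op 10: insert c.com -> 10.0.0.2 (expiry=19+9=28). clock=19
Op 11: tick 4 -> clock=23. purged={a.com}
Op 12: insert b.com -> 10.0.0.2 (expiry=23+3=26). clock=23
Op 13: tick 6 -> clock=29. purged={b.com,c.com}
Op 14: tick 1 -> clock=30.
Op 15: insert e.com -> 10.0.0.1 (expiry=30+9=39). clock=30
Op 16: tick 6 -> clock=36.
Op 17: insert d.com -> 10.0.0.4 (expiry=36+5=41). clock=36
Op 18: tick 2 -> clock=38.
Op 19: tick 13 -> clock=51. purged={d.com,e.com}
Op 20: insert c.com -> 10.0.0.7 (expiry=51+6=57). clock=51
Op 21: insert d.com -> 10.0.0.7 (expiry=51+13=64). clock=51
Op 22: insert a.com -> 10.0.0.2 (expiry=51+14=65). clock=51
Op 23: insert e.com -> 10.0.0.7 (expiry=51+5=56). clock=51
Op 24: tick 3 -> clock=54.
lookup c.com: present, ip=10.0.0.7 expiry=57 > clock=54

Answer: 10.0.0.7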